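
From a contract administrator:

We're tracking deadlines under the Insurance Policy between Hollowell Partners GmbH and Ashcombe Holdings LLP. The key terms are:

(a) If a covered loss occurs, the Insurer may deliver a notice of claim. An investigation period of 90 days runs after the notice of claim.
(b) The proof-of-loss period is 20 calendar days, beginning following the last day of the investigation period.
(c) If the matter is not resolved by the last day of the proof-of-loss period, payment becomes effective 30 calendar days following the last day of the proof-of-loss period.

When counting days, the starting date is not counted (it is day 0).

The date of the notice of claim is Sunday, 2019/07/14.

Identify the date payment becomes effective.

2019/12/01

Adding 90 calendar days to 2019/07/14 gives 2019/10/12, which is the last day of the investigation period.
Adding 20 calendar days to 2019/10/12 gives 2019/11/01, which is the last day of the proof-of-loss period.
The date payment becomes effective: 30 calendar days after 2019/11/01 is 2019/12/01.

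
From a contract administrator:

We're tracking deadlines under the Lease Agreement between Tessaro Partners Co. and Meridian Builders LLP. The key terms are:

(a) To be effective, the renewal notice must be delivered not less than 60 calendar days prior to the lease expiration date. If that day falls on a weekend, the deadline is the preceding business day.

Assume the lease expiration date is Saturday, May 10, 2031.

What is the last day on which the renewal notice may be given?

May 10, 2031 minus 60 days is March 11, 2031. That is a Tuesday, so no adjustment is needed.

March 11, 2031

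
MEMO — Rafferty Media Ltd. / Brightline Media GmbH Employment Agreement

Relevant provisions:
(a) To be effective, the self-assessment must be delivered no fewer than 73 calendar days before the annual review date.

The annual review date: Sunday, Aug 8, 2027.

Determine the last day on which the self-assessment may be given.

Aug 8, 2027 minus 73 days is May 27, 2027.

May 27, 2027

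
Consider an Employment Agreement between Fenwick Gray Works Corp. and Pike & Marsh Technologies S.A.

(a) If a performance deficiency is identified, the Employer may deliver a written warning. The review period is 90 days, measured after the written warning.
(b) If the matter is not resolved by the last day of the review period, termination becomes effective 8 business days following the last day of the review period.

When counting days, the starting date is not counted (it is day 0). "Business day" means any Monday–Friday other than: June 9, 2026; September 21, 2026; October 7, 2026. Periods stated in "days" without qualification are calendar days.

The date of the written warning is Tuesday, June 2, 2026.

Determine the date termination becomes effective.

September 10, 2026

Adding 90 calendar days to June 2, 2026 gives August 31, 2026, which is the last day of the review period.
From Monday, August 31, 2026, 8 business days (Sep 1, Sep 2, Sep 3, Sep 4, Sep 7, Sep 8, Sep 9, Sep 10, skipping weekends) brings us to Thursday, September 10, 2026, which is the date termination becomes effective.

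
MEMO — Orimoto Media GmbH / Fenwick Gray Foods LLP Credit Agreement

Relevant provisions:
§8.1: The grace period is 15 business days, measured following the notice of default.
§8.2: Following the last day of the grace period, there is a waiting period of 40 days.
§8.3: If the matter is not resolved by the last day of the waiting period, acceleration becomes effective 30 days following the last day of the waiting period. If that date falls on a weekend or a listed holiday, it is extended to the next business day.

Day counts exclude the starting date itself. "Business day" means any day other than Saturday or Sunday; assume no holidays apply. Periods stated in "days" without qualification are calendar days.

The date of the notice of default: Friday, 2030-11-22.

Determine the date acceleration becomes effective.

From Friday, 2030-11-22, 15 business days (Nov 25, Nov 26, Nov 27, Nov 28, …, Dec 11, Dec 12, Dec 13, skipping weekends) brings us to Friday, 2030-12-13, which is the last day of the grace period.
Adding 40 calendar days to 2030-12-13 gives 2031-01-22, which is the last day of the waiting period.
The date acceleration becomes effective: 30 calendar days after 2031-01-22 is 2031-02-21. 2031-02-21 is a Friday, so no roll-forward applies.

2031-02-21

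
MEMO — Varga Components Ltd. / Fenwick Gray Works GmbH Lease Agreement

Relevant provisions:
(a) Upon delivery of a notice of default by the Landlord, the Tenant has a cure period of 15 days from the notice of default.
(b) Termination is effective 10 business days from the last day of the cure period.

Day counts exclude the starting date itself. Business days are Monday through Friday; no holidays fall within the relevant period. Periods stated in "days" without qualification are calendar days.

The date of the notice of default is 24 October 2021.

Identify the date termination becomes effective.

Adding 15 calendar days to 24 October 2021 gives 8 November 2021, which is the last day of the cure period.
The date termination becomes effective: counting 10 business days from Monday, 8 November 2021 (Nov 9, Nov 10, Nov 11, Nov 12, Nov 15, Nov 16, Nov 17, Nov 18, Nov 19, Nov 22, skipping weekends) reaches Monday, 22 November 2021.

22 November 2021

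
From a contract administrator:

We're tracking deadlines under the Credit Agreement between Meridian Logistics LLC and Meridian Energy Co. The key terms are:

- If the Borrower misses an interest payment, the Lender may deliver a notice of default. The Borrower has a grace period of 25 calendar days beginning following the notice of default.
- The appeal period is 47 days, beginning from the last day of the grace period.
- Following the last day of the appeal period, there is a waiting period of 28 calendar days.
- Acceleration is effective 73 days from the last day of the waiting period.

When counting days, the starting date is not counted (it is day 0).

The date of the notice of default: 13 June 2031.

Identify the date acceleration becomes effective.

3 December 2031

The last day of the grace period: 25 calendar days after 13 June 2031 is 8 July 2031.
Adding 47 calendar days to 8 July 2031 gives 24 August 2031, which is the last day of the appeal period.
The last day of the waiting period: 24 August 2031 + 28 days = 21 September 2031.
The date acceleration becomes effective: 73 calendar days after 21 September 2031 is 3 December 2031.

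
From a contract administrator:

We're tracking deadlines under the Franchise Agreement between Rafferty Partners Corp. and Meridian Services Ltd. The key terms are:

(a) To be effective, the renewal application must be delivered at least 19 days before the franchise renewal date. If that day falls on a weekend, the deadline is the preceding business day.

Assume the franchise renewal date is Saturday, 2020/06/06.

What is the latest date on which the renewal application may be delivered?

2020/05/18

2020/06/06 minus 19 days is 2020/05/18. That is a Monday, so no adjustment is needed.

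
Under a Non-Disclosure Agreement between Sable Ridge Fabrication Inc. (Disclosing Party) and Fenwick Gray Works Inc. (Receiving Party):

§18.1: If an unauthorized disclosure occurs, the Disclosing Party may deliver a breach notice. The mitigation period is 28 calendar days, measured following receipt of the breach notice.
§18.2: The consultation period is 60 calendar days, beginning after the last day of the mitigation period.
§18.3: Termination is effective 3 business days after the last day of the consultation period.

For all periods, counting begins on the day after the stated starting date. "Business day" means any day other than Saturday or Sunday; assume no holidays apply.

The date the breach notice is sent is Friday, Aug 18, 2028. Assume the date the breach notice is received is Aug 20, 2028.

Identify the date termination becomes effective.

Nov 21, 2028

The last day of the mitigation period: 28 calendar days after Aug 20, 2028 is Sep 17, 2028.
Adding 60 calendar days to Sep 17, 2028 gives Nov 16, 2028, which is the last day of the consultation period.
From Thursday, Nov 16, 2028, 3 business days (Nov 17, Nov 20, Nov 21, skipping weekends) brings us to Tuesday, Nov 21, 2028, which is the date termination becomes effective.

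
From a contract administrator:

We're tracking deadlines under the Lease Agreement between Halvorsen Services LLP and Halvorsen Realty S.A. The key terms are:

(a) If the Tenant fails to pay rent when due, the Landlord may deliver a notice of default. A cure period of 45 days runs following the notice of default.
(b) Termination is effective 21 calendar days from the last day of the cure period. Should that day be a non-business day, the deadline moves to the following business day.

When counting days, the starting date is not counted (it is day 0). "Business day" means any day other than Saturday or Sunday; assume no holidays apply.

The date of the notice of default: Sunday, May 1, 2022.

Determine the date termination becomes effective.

Jul 6, 2022

The last day of the cure period: May 1, 2022 + 45 days = Jun 15, 2022.
Adding 21 calendar days to Jun 15, 2022 gives Jul 6, 2022, which is the date termination becomes effective. Jul 6, 2022 is a Wednesday, so no roll-forward applies.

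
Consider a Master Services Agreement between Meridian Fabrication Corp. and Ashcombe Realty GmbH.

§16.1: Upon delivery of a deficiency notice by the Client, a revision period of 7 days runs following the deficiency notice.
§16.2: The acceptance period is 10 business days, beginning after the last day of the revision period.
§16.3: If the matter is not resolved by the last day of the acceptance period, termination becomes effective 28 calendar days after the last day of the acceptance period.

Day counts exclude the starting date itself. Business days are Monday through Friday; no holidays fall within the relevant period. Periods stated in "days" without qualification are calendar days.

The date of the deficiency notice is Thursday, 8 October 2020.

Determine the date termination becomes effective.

The last day of the revision period: 8 October 2020 + 7 days = 15 October 2020.
The last day of the acceptance period: counting 10 business days from Thursday, 15 October 2020 (Oct 16, Oct 19, Oct 20, Oct 21, Oct 22, Oct 23, Oct 26, Oct 27, Oct 28, Oct 29, skipping weekends) reaches Thursday, 29 October 2020.
The date termination becomes effective: 29 October 2020 + 28 days = 26 November 2020.

26 November 2020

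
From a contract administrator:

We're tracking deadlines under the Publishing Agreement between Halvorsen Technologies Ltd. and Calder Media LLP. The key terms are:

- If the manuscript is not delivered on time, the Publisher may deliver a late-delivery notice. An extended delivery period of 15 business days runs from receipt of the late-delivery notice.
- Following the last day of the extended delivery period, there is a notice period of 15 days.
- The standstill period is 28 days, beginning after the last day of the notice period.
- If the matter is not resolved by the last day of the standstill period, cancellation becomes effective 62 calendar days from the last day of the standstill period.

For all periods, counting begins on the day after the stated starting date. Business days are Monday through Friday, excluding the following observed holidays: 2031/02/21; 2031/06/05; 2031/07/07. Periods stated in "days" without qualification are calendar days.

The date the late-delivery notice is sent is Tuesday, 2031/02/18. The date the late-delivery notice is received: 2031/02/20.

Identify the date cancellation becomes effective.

2031/06/27

The last day of the extended delivery period: 15 business days after Thursday, 2031/02/20, skipping weekends and the listed holiday on Feb 21 — Feb 24, Feb 25, Feb 26, Feb 27, …, Mar 12, Mar 13, Mar 14 — lands on Friday, 2031/03/14.
The last day of the notice period: 15 calendar days after 2031/03/14 is 2031/03/29.
The last day of the standstill period: 28 calendar days after 2031/03/29 is 2031/04/26.
The date cancellation becomes effective: 62 calendar days after 2031/04/26 is 2031/06/27.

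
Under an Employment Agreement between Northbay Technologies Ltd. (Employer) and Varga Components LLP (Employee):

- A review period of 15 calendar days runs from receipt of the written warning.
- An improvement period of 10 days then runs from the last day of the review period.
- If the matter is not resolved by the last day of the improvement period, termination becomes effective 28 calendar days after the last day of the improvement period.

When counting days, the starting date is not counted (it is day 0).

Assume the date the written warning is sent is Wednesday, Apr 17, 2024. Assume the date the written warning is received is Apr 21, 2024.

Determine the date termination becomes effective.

Jun 13, 2024

Adding 15 calendar days to Apr 21, 2024 gives May 6, 2024, which is the last day of the review period.
The last day of the improvement period: May 6, 2024 + 10 days = May 16, 2024.
The date termination becomes effective: 28 calendar days after May 16, 2024 is Jun 13, 2024.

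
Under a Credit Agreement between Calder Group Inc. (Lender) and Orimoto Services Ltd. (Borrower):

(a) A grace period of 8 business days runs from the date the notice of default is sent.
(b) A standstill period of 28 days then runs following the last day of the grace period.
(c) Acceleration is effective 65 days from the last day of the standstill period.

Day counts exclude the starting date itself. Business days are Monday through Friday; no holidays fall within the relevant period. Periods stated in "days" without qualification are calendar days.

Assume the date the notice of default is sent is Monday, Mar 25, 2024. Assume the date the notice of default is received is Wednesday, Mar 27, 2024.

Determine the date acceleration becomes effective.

From Monday, Mar 25, 2024, 8 business days (Mar 26, Mar 27, Mar 28, Mar 29, Apr 1, Apr 2, Apr 3, Apr 4, skipping weekends) brings us to Thursday, Apr 4, 2024, which is the last day of the grace period.
The last day of the standstill period: Apr 4, 2024 + 28 days = May 2, 2024.
The date acceleration becomes effective: May 2, 2024 + 65 days = Jul 6, 2024.

Jul 6, 2024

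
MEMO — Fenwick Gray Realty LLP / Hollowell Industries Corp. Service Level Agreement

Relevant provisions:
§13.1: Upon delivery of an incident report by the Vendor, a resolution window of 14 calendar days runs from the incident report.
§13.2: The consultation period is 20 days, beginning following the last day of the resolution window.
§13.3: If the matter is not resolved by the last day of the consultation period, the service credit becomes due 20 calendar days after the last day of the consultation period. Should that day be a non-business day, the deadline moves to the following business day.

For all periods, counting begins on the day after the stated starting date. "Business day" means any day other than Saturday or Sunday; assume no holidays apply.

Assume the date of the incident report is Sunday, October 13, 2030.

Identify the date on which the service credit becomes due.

December 6, 2030

The last day of the resolution window: October 13, 2030 + 14 days = October 27, 2030.
Adding 20 calendar days to October 27, 2030 gives November 16, 2030, which is the last day of the consultation period.
Adding 20 calendar days to November 16, 2030 gives December 6, 2030, which is the date on which the service credit becomes due. December 6, 2030 is a Friday, so no roll-forward applies.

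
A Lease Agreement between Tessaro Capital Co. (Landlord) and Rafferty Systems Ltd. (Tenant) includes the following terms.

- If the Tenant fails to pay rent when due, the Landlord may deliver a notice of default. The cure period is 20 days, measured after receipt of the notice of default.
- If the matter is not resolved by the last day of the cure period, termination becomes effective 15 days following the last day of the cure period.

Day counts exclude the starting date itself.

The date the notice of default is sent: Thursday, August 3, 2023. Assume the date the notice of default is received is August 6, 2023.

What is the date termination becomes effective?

The last day of the cure period: 20 calendar days after August 6, 2023 is August 26, 2023.
The date termination becomes effective: August 26, 2023 + 15 days = September 10, 2023.

September 10, 2023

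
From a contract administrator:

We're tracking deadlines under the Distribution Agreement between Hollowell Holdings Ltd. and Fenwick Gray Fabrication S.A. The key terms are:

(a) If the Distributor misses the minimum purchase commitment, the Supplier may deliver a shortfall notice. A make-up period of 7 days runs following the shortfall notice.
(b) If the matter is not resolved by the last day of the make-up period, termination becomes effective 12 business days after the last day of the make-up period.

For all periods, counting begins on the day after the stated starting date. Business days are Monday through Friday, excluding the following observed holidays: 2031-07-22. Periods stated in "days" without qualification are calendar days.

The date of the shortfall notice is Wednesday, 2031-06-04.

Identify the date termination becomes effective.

2031-06-27

Adding 7 calendar days to 2031-06-04 gives 2031-06-11, which is the last day of the make-up period.
The date termination becomes effective: counting 12 business days from Wednesday, 2031-06-11 (Jun 12, Jun 13, Jun 16, Jun 17, …, Jun 25, Jun 26, Jun 27, skipping weekends) reaches Friday, 2031-06-27.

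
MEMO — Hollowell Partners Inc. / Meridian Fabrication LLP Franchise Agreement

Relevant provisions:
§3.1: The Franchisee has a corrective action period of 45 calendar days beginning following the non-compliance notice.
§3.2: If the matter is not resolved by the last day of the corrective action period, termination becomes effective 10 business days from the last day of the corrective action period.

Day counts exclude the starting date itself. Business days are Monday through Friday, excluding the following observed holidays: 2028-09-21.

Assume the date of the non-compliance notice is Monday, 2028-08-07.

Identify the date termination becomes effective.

2028-10-05

The last day of the corrective action period: 2028-08-07 + 45 days = 2028-09-21.
The date termination becomes effective: counting 10 business days from Thursday, 2028-09-21 (Sep 22, Sep 25, Sep 26, Sep 27, Sep 28, Sep 29, Oct 2, Oct 3, Oct 4, Oct 5, skipping weekends) reaches Thursday, 2028-10-05.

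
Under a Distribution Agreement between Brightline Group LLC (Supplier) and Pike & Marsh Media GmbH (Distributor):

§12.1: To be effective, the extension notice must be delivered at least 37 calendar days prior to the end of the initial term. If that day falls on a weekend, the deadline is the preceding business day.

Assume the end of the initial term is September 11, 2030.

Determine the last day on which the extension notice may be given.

September 11, 2030 minus 37 days is August 5, 2030. That is a Monday, so no adjustment is needed.

August 5, 2030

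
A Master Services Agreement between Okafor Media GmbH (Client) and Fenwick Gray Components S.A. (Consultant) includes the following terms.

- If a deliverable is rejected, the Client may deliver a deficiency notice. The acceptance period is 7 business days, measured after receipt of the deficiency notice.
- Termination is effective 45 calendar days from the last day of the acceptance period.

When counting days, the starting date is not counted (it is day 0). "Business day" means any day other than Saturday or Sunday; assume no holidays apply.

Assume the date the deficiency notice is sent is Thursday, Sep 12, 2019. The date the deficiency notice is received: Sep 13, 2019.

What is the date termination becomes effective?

Nov 8, 2019

From Friday, Sep 13, 2019, 7 business days (Sep 16, Sep 17, Sep 18, Sep 19, Sep 20, Sep 23, Sep 24, skipping weekends) brings us to Tuesday, Sep 24, 2019, which is the last day of the acceptance period.
The date termination becomes effective: Sep 24, 2019 + 45 days = Nov 8, 2019.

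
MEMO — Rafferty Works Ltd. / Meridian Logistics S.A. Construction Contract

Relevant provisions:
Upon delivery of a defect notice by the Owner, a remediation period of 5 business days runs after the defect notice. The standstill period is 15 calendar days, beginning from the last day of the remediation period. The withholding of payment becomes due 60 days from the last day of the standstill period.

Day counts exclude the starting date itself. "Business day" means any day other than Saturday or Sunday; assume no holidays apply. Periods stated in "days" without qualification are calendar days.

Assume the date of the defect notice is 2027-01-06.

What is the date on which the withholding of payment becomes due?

The last day of the remediation period: 5 business days after Wednesday, 2027-01-06, skipping weekends — Jan 7, Jan 8, Jan 11, Jan 12, Jan 13 — lands on Wednesday, 2027-01-13.
Adding 15 calendar days to 2027-01-13 gives 2027-01-28, which is the last day of the standstill period.
The date on which the withholding of payment becomes due: 60 calendar days after 2027-01-28 is 2027-03-29.

2027-03-29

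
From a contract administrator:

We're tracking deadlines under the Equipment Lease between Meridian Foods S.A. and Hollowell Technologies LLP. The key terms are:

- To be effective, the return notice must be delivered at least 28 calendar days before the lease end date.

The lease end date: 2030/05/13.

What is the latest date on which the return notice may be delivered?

2030/05/13 minus 28 days is 2030/04/15.

2030/04/15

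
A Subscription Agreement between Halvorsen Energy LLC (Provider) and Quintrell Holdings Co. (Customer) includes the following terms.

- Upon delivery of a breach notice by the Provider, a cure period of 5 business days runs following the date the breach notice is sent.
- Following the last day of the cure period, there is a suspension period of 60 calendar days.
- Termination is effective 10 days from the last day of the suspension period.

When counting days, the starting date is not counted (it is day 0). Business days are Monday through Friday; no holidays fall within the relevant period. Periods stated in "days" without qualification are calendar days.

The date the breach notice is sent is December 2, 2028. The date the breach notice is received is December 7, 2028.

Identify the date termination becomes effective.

The last day of the cure period: 5 business days after Saturday, December 2, 2028, skipping weekends — Dec 4, Dec 5, Dec 6, Dec 7, Dec 8 — lands on Friday, December 8, 2028.
The last day of the suspension period: 60 calendar days after December 8, 2028 is February 6, 2029.
The date termination becomes effective: 10 calendar days after February 6, 2029 is February 16, 2029.

February 16, 2029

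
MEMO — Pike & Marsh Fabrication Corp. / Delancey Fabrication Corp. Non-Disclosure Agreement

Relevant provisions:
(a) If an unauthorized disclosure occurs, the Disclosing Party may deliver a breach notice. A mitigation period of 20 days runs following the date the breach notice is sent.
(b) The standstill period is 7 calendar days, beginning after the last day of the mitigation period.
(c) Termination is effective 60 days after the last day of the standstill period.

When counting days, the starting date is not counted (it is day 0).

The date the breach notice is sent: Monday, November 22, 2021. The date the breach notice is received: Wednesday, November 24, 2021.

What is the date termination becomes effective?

February 17, 2022

Adding 20 calendar days to November 22, 2021 gives December 12, 2021, which is the last day of the mitigation period.
The last day of the standstill period: December 12, 2021 + 7 days = December 19, 2021.
The date termination becomes effective: December 19, 2021 + 60 days = February 17, 2022.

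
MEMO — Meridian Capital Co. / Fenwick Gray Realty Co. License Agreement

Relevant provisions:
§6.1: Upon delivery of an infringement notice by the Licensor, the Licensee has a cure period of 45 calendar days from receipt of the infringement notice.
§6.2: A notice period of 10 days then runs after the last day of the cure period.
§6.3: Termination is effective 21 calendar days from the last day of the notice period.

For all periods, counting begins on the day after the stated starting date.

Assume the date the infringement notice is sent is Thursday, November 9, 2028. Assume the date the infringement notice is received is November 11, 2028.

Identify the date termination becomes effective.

The last day of the cure period: 45 calendar days after November 11, 2028 is December 26, 2028.
Adding 10 calendar days to December 26, 2028 gives January 5, 2029, which is the last day of the notice period.
The date termination becomes effective: 21 calendar days after January 5, 2029 is January 26, 2029.

January 26, 2029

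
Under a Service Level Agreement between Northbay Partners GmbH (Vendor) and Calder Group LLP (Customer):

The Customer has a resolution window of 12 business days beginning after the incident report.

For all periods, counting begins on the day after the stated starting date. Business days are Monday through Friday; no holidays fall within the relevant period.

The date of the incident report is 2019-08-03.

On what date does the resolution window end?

From Saturday, 2019-08-03, 12 business days (Aug 5, Aug 6, Aug 7, Aug 8, …, Aug 16, Aug 19, Aug 20, skipping weekends) brings us to Tuesday, 2019-08-20, which is the last day of the resolution window.

2019-08-20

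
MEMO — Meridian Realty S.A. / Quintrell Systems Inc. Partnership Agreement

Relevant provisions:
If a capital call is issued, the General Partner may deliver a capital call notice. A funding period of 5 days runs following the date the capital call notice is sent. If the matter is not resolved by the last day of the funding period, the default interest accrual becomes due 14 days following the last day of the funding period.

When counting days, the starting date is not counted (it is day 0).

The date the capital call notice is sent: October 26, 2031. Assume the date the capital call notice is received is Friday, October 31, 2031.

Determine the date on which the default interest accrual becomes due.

November 14, 2031

Adding 5 calendar days to October 26, 2031 gives October 31, 2031, which is the last day of the funding period.
Adding 14 calendar days to October 31, 2031 gives November 14, 2031, which is the date on which the default interest accrual becomes due.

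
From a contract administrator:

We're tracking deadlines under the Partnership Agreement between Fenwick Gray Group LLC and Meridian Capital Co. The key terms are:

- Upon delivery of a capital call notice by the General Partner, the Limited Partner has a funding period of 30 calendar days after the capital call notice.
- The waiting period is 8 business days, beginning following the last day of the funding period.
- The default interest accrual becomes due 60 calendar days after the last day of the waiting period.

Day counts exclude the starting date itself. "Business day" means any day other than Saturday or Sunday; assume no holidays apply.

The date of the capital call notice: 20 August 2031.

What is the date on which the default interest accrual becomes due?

The last day of the funding period: 30 calendar days after 20 August 2031 is 19 September 2031.
From Friday, 19 September 2031, 8 business days (Sep 22, Sep 23, Sep 24, Sep 25, Sep 26, Sep 29, Sep 30, Oct 1, skipping weekends) brings us to Wednesday, 1 October 2031, which is the last day of the waiting period.
Adding 60 calendar days to 1 October 2031 gives 30 November 2031, which is the date on which the default interest accrual becomes due.

30 November 2031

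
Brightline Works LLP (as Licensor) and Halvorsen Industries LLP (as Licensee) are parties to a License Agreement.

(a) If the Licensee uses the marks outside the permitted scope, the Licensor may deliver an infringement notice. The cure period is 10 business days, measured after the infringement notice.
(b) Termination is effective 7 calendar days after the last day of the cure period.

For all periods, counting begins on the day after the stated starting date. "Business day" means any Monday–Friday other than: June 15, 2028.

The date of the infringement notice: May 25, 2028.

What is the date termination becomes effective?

The last day of the cure period: 10 business days after Thursday, May 25, 2028, skipping weekends — May 26, May 29, May 30, May 31, Jun 1, Jun 2, Jun 5, Jun 6, Jun 7, Jun 8 — lands on Thursday, June 8, 2028.
The date termination becomes effective: June 8, 2028 + 7 days = June 15, 2028.

June 15, 2028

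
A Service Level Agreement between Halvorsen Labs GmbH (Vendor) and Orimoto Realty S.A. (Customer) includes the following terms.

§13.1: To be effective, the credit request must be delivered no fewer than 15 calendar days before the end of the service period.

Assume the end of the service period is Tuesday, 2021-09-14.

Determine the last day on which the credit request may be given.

2021-08-30

Counting back 15 calendar days from 2021-09-14 gives 2021-08-30.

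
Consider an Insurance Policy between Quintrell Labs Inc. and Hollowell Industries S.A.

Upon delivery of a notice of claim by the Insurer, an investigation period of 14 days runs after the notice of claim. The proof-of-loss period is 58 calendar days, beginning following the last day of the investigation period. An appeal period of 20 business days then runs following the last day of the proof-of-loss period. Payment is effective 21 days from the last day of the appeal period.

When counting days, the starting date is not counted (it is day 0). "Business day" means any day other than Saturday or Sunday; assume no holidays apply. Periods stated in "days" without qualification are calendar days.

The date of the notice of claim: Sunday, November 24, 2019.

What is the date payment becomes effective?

The last day of the investigation period: November 24, 2019 + 14 days = December 8, 2019.
The last day of the proof-of-loss period: 58 calendar days after December 8, 2019 is February 4, 2020.
From Tuesday, February 4, 2020, 20 business days (Feb 5, Feb 6, Feb 7, Feb 10, …, Feb 28, Mar 2, Mar 3, skipping weekends) brings us to Tuesday, March 3, 2020, which is the last day of the appeal period.
The date payment becomes effective: 21 calendar days after March 3, 2020 is March 24, 2020.

March 24, 2020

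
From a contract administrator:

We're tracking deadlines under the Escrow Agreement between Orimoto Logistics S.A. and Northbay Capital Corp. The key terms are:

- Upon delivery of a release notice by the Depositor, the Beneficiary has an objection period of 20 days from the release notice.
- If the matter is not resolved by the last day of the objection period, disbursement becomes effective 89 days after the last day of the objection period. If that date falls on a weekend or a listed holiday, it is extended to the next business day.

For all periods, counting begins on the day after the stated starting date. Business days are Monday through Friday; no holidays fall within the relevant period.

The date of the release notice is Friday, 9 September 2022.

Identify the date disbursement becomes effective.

27 December 2022

The last day of the objection period: 20 calendar days after 9 September 2022 is 29 September 2022.
The date disbursement becomes effective: 29 September 2022 + 89 days = 27 December 2022. 27 December 2022 is a Tuesday, so no roll-forward applies.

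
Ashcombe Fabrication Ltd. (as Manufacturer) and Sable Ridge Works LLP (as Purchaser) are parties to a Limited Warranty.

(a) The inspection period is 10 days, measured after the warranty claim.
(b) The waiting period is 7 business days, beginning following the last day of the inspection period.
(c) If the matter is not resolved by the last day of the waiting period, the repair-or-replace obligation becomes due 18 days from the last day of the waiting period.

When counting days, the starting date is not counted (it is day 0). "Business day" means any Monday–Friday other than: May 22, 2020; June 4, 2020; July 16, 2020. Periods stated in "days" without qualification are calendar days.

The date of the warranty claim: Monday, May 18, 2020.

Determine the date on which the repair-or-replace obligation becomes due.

June 27, 2020

The last day of the inspection period: May 18, 2020 + 10 days = May 28, 2020.
The last day of the waiting period: counting 7 business days from Thursday, May 28, 2020 (May 29, Jun 1, Jun 2, Jun 3, Jun 5, Jun 8, Jun 9, skipping weekends and the listed holiday on Jun 4) reaches Tuesday, June 9, 2020.
The date on which the repair-or-replace obligation becomes due: June 9, 2020 + 18 days = June 27, 2020.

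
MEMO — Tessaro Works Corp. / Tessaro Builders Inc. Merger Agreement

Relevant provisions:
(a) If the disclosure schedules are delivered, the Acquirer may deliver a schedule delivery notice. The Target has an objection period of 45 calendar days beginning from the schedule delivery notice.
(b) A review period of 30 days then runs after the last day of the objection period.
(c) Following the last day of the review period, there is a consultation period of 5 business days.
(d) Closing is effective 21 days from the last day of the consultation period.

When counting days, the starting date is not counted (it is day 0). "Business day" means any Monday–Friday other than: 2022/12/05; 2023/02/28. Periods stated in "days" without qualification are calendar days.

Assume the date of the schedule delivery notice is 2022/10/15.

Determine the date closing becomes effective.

Adding 45 calendar days to 2022/10/15 gives 2022/11/29, which is the last day of the objection period.
The last day of the review period: 2022/11/29 + 30 days = 2022/12/29.
The last day of the consultation period: counting 5 business days from Thursday, 2022/12/29 (Dec 30, Jan 2, Jan 3, Jan 4, Jan 5, skipping weekends) reaches Thursday, 2023/01/05.
The date closing becomes effective: 21 calendar days after 2023/01/05 is 2023/01/26.

2023/01/26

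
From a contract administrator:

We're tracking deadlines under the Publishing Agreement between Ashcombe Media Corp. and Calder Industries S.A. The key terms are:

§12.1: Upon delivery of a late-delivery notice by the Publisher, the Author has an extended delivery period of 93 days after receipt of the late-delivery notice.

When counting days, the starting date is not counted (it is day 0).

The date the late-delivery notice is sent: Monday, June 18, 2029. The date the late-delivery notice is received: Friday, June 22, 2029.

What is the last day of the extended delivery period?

The last day of the extended delivery period: June 22, 2029 + 93 days = September 23, 2029.

September 23, 2029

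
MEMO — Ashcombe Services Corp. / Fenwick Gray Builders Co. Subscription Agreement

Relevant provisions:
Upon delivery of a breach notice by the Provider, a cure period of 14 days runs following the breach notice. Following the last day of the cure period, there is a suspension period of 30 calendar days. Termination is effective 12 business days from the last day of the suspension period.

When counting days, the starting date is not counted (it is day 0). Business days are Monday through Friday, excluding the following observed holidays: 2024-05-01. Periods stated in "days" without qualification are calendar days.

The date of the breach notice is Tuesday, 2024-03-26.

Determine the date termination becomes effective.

2024-05-27

Adding 14 calendar days to 2024-03-26 gives 2024-04-09, which is the last day of the cure period.
Adding 30 calendar days to 2024-04-09 gives 2024-05-09, which is the last day of the suspension period.
The date termination becomes effective: 12 business days after Thursday, 2024-05-09, skipping weekends — May 10, May 13, May 14, May 15, …, May 23, May 24, May 27 — lands on Monday, 2024-05-27.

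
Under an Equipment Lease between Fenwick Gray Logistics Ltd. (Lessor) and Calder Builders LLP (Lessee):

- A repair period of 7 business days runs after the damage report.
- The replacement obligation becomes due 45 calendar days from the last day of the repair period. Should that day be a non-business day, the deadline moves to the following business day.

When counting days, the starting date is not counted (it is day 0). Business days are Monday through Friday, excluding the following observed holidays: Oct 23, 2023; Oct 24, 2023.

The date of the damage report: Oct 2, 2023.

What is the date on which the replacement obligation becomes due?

Nov 27, 2023

The last day of the repair period: 7 business days after Monday, Oct 2, 2023, skipping weekends — Oct 3, Oct 4, Oct 5, Oct 6, Oct 9, Oct 10, Oct 11 — lands on Wednesday, Oct 11, 2023.
The date on which the replacement obligation becomes due: Oct 11, 2023 + 45 days = Nov 25, 2023. That falls on a Saturday, so it rolls to the next business day, Monday, Nov 27, 2023.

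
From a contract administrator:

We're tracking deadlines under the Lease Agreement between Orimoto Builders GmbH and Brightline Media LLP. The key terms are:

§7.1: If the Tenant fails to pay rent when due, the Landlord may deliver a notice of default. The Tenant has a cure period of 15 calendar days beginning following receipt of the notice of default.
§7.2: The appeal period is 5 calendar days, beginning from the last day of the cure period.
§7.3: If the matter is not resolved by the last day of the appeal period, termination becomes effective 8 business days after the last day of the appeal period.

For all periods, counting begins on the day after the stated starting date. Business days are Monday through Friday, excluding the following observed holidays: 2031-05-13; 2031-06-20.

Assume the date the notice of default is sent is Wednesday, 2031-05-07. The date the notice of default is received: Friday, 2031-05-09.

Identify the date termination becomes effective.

2031-06-10

The last day of the cure period: 15 calendar days after 2031-05-09 is 2031-05-24.
The last day of the appeal period: 5 calendar days after 2031-05-24 is 2031-05-29.
The date termination becomes effective: counting 8 business days from Thursday, 2031-05-29 (May 30, Jun 2, Jun 3, Jun 4, Jun 5, Jun 6, Jun 9, Jun 10, skipping weekends) reaches Tuesday, 2031-06-10.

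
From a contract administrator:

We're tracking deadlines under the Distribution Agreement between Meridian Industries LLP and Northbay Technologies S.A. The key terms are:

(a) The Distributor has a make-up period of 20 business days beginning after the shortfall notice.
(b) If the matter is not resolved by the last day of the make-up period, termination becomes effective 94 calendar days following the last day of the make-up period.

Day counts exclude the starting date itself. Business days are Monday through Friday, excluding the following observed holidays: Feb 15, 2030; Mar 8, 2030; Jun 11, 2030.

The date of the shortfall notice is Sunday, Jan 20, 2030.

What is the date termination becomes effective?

From Sunday, Jan 20, 2030, 20 business days (Jan 21, Jan 22, Jan 23, Jan 24, …, Feb 13, Feb 14, Feb 18, skipping weekends and the listed holiday on Feb 15) brings us to Monday, Feb 18, 2030, which is the last day of the make-up period.
The date termination becomes effective: 94 calendar days after Feb 18, 2030 is May 23, 2030.

May 23, 2030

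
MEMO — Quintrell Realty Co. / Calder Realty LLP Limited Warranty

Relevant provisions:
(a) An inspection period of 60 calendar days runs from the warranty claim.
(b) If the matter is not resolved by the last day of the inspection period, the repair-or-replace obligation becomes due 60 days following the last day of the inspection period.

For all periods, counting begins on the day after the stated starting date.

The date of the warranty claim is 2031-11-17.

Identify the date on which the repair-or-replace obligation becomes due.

The last day of the inspection period: 2031-11-17 + 60 days = 2032-01-16.
The date on which the repair-or-replace obligation becomes due: 60 calendar days after 2032-01-16 is 2032-03-16.

2032-03-16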